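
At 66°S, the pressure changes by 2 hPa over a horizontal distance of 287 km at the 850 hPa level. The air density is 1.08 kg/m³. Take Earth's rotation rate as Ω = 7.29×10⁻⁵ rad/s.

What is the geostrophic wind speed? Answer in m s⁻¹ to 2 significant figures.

Coriolis parameter at 66°S:
f = 2Ω sin φ = 2 × 7.29×10⁻⁵ × sin 66° = 1.33×10⁻⁴ s⁻¹
Pressure gradient: |∂P/∂n| = 200 Pa / 287000 m = 6.97×10⁻⁴ Pa/m
Geostrophic balance (pressure-gradient force = Coriolis force):
V_g = (1/(fρ)) |∂P/∂n| = 6.97×10⁻⁴ / (1.33×10⁻⁴ × 1.08) = 4.84 m/s

4.8 m s⁻¹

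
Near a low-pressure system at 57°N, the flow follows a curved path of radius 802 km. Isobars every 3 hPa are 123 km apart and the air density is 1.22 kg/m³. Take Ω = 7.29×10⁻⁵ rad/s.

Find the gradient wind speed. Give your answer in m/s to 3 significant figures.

14.3 m/s

Coriolis parameter at 57°N:
f = 2Ω sin φ = 2 × 7.29×10⁻⁵ × sin 57° = 1.22×10⁻⁴ s⁻¹
Pressure gradient: |∂P/∂n| = 300 Pa / 123000 m = 2.44×10⁻³ Pa/m
Geostrophic speed: V_g = |∂P/∂n|/(fρ) = 2.44×10⁻³/(1.22×10⁻⁴ × 1.22) = 16.3 m/s
Around a low, centrifugal force acts outward with Coriolis, so pressure-gradient force balances both:
(1/ρ)|∂P/∂n| = fV + V²/R  →  V² + fR·V − fR·V_g = 0
With fR = 1.22×10⁻⁴ × 802×10³ m = 98.1 m/s:
V = [−fR + √((fR)² + 4 fR V_g)]/2 = [−98.1 + √(98.1² + 4×98.1×16.3)]/2 = 14.3 m/s
Subgeostrophic (V < V_g = 16.3 m/s), as expected around a low.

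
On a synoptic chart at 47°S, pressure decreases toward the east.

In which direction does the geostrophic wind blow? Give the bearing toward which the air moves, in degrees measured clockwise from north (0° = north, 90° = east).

000°

The pressure-gradient force points toward the east (bearing 090°).
Geostrophic balance: in the Southern Hemisphere the Coriolis force deflects motion to the left, so the geostrophic wind blows 90° to the left of the pressure-gradient force (low pressure on the right).
Rotating 090° by 90° counterclockwise gives 000° — the wind blows toward the north.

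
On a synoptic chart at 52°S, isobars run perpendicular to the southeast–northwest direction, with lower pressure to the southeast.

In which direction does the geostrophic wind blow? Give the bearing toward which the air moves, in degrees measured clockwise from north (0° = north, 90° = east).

045°

The pressure-gradient force points toward the southeast (bearing 135°).
Geostrophic balance: in the Southern Hemisphere the Coriolis force deflects motion to the left, so the geostrophic wind blows 90° to the left of the pressure-gradient force (low pressure on the right).
Rotating 135° by 90° counterclockwise gives 045° — the wind blows toward the northeast.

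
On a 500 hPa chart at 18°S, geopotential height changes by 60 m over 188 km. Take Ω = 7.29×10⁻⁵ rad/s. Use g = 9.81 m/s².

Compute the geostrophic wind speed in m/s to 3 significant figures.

Coriolis parameter at 18°S:
f = 2Ω sin φ = 2 × 7.29×10⁻⁵ × sin 18° = 4.51×10⁻⁵ s⁻¹
Height gradient: |∂Z/∂n| = 60 m / 188000 m = 3.19×10⁻⁴
On a pressure surface, geostrophic balance gives V_g = (g/f)|∂Z/∂n|:
V_g = 9.81 × 3.19×10⁻⁴ / 4.51×10⁻⁵ = 69.5 m/s

69.5 m/s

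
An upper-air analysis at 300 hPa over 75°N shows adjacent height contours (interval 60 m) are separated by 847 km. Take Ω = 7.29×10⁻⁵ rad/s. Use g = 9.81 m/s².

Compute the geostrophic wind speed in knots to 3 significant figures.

Coriolis parameter at 75°N:
f = 2Ω sin φ = 2 × 7.29×10⁻⁵ × sin 75° = 1.41×10⁻⁴ s⁻¹
Height gradient: |∂Z/∂n| = 60 m / 847000 m = 7.08×10⁻⁵
On a pressure surface, geostrophic balance gives V_g = (g/f)|∂Z/∂n|:
V_g = 9.81 × 7.08×10⁻⁵ / 1.41×10⁻⁴ = 4.93 m/s
Converting: 4.93 m/s × 1.944 = 9.59 knots

9.59 knots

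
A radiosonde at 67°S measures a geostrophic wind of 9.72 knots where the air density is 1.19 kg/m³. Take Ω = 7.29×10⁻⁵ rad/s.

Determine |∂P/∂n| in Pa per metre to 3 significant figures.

Coriolis parameter at 67°S:
f = 2Ω sin φ = 2 × 7.29×10⁻⁵ × sin 67° = 1.34×10⁻⁴ s⁻¹
Wind speed in SI: 9.72 knots = 5.00 m/s
Geostrophic balance rearranged: |∂P/∂n| = f ρ V_g
|∂P/∂n| = 1.34×10⁻⁴ × 1.19 × 5.00 = 7.99×10⁻⁴ Pa/m

7.99×10⁻⁴ Pa/m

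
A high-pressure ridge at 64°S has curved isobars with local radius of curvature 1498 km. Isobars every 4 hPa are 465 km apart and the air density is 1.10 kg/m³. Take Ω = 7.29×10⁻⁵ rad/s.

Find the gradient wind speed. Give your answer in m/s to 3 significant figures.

6.16 m/s

Coriolis parameter at 64°S:
f = 2Ω sin φ = 2 × 7.29×10⁻⁵ × sin 64° = 1.31×10⁻⁴ s⁻¹
Pressure gradient: |∂P/∂n| = 400 Pa / 465000 m = 8.60×10⁻⁴ Pa/m
Geostrophic speed: V_g = |∂P/∂n|/(fρ) = 8.60×10⁻⁴/(1.31×10⁻⁴ × 1.10) = 5.97 m/s
Around a high, pressure-gradient force acts outward with centrifugal, so Coriolis balances both:
fV = (1/ρ)|∂P/∂n| + V²/R  →  V² − fR·V + fR·V_g = 0
With fR = 1.31×10⁻⁴ × 1498×10³ m = 196 m/s:
V = [fR − √((fR)² − 4 fR V_g)]/2 = [196 − √(196² − 4×196×5.97)]/2 = 6.16 m/s
Supergeostrophic (V > V_g = 5.97 m/s), as expected around a high.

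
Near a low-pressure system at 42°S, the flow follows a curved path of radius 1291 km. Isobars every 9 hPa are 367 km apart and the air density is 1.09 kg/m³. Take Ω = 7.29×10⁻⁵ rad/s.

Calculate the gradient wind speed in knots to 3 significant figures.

Coriolis parameter at 42°S:
f = 2Ω sin φ = 2 × 7.29×10⁻⁵ × sin 42° = 9.76×10⁻⁵ s⁻¹
Pressure gradient: |∂P/∂n| = 900 Pa / 367000 m = 2.45×10⁻³ Pa/m
Geostrophic speed: V_g = |∂P/∂n|/(fρ) = 2.45×10⁻³/(9.76×10⁻⁵ × 1.09) = 23.1 m/s
Around a low, centrifugal force acts outward with Coriolis, so pressure-gradient force balances both:
(1/ρ)|∂P/∂n| = fV + V²/R  →  V² + fR·V − fR·V_g = 0
With fR = 9.76×10⁻⁵ × 1291×10³ m = 126 m/s:
V = [−fR + √((fR)² + 4 fR V_g)]/2 = [−126 + √(126² + 4×126×23.1)]/2 = 19.9 m/s
Subgeostrophic (V < V_g = 23.1 m/s), as expected around a low.
Converting: 19.9 m/s × 1.944 = 38.7 knots

38.7 knots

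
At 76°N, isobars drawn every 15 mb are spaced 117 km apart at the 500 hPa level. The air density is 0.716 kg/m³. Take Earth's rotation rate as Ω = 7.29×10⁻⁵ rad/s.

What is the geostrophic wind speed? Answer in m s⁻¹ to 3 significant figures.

127 m s⁻¹

Coriolis parameter at 76°N:
f = 2Ω sin φ = 2 × 7.29×10⁻⁵ × sin 76° = 1.41×10⁻⁴ s⁻¹
Pressure gradient: |∂P/∂n| = 1500 Pa / 117000 m = 1.28×10⁻² Pa/m
Geostrophic balance (pressure-gradient force = Coriolis force):
V_g = (1/(fρ)) |∂P/∂n| = 1.28×10⁻² / (1.41×10⁻⁴ × 0.716) = 127 m/s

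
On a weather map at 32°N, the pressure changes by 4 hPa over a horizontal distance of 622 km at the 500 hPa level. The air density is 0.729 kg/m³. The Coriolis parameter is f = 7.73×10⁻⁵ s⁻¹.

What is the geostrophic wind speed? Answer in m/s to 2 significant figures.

11 m/s

Pressure gradient: |∂P/∂n| = 400 Pa / 622000 m = 6.43×10⁻⁴ Pa/m
Geostrophic balance (pressure-gradient force = Coriolis force):
V_g = (1/(fρ)) |∂P/∂n| = 6.43×10⁻⁴ / (7.73×10⁻⁵ × 0.729) = 11.4 m/s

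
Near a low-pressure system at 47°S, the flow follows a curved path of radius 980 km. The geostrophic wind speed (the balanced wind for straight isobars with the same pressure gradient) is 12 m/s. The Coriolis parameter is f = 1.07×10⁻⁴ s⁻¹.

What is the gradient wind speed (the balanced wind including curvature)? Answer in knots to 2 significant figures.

Around a low, centrifugal force acts outward with Coriolis, so pressure-gradient force balances both:
(1/ρ)|∂P/∂n| = fV + V²/R  →  V² + fR·V − fR·V_g = 0
With fR = 1.07×10⁻⁴ × 980×10³ m = 105 m/s:
V = [−fR + √((fR)² + 4 fR V_g)]/2 = [−105 + √(105² + 4×105×12)]/2 = 10.9 m/s
Subgeostrophic (V < V_g = 12 m/s), as expected around a low.
Converting: 10.9 m/s × 1.944 = 21 knots

21 knots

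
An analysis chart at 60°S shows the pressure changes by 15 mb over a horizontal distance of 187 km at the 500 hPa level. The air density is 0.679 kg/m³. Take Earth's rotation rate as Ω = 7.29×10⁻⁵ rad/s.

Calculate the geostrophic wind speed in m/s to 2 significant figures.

94 m/s

Coriolis parameter at 60°S:
f = 2Ω sin φ = 2 × 7.29×10⁻⁵ × sin 60° = 1.26×10⁻⁴ s⁻¹
Pressure gradient: |∂P/∂n| = 1500 Pa / 187000 m = 8.02×10⁻³ Pa/m
Geostrophic balance (pressure-gradient force = Coriolis force):
V_g = (1/(fρ)) |∂P/∂n| = 8.02×10⁻³ / (1.26×10⁻⁴ × 0.679) = 93.6 m/s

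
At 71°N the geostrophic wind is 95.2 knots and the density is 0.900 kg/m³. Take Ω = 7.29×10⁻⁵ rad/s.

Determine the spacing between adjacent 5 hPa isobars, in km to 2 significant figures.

Coriolis parameter at 71°N:
f = 2Ω sin φ = 2 × 7.29×10⁻⁵ × sin 71° = 1.38×10⁻⁴ s⁻¹
Wind speed in SI: 95.2 knots = 49.0 m/s
Geostrophic balance rearranged: |∂P/∂n| = f ρ V_g
|∂P/∂n| = 1.38×10⁻⁴ × 0.900 × 49.0 = 6.08×10⁻³ Pa/m
Isobar spacing: Δn = ΔP/|∂P/∂n| = 500 Pa / 6.08×10⁻³ Pa/m = 82286 m ≈ 82 km

82 km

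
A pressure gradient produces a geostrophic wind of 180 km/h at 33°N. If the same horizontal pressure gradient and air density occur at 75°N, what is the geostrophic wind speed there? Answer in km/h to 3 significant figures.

101 km/h

With the same pressure gradient and density, V_g ∝ 1/f ∝ 1/sin φ.
V₂ = V₁ · sin φ₁ / sin φ₂ = 180 × sin 33° / sin 75°
V₂ = 180 × 0.5446/0.9659 = 101 km/h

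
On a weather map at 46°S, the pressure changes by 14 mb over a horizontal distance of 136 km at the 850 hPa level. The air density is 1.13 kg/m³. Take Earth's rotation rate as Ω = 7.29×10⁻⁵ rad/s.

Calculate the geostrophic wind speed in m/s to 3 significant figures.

Coriolis parameter at 46°S:
f = 2Ω sin φ = 2 × 7.29×10⁻⁵ × sin 46° = 1.05×10⁻⁴ s⁻¹
Pressure gradient: |∂P/∂n| = 1400 Pa / 136000 m = 1.03×10⁻² Pa/m
Geostrophic balance (pressure-gradient force = Coriolis force):
V_g = (1/(fρ)) |∂P/∂n| = 1.03×10⁻² / (1.05×10⁻⁴ × 1.13) = 86.9 m/s

86.9 m/s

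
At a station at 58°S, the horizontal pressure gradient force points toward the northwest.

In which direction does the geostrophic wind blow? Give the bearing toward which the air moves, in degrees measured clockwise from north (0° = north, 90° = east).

The pressure-gradient force points toward the northwest (bearing 315°).
Geostrophic balance: in the Southern Hemisphere the Coriolis force deflects motion to the left, so the geostrophic wind blows 90° to the left of the pressure-gradient force (low pressure on the right).
Rotating 315° by 90° counterclockwise gives 225° — the wind blows toward the southwest.

225°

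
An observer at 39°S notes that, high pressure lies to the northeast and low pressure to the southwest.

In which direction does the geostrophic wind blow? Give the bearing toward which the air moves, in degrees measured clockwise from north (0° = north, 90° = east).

The pressure-gradient force points toward the southwest (bearing 225°).
Geostrophic balance: in the Southern Hemisphere the Coriolis force deflects motion to the left, so the geostrophic wind blows 90° to the left of the pressure-gradient force (low pressure on the right).
Rotating 225° by 90° counterclockwise gives 135° — the wind blows toward the southeast.

135°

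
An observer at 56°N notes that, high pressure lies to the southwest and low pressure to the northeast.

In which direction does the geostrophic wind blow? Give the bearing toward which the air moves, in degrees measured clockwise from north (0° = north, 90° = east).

135°

The pressure-gradient force points toward the northeast (bearing 045°).
Geostrophic balance: in the Northern Hemisphere the Coriolis force deflects motion to the right, so the geostrophic wind blows 90° to the right of the pressure-gradient force (low pressure on the left).
Rotating 045° by 90° clockwise gives 135° — the wind blows toward the southeast.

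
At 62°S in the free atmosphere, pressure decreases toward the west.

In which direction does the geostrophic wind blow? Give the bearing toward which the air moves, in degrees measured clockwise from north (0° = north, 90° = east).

180°

The pressure-gradient force points toward the west (bearing 270°).
Geostrophic balance: in the Southern Hemisphere the Coriolis force deflects motion to the left, so the geostrophic wind blows 90° to the left of the pressure-gradient force (low pressure on the right).
Rotating 270° by 90° counterclockwise gives 180° — the wind blows toward the south.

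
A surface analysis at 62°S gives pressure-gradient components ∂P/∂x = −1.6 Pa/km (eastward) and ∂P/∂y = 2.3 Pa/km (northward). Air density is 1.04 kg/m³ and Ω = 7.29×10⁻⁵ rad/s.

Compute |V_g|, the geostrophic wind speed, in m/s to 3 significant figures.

20.9 m/s

Coriolis parameter at 62°S:
f = 2Ω sin φ = 2 × 7.29×10⁻⁵ × sin 62° = 1.29×10⁻⁴ s⁻¹
In the Southern Hemisphere f is negative: f = −1.29×10⁻⁴ s⁻¹.
Component geostrophic relations (x east, y north):
u_g = −(1/(fρ)) ∂P/∂y,  v_g = (1/(fρ)) ∂P/∂x
u_g = −(2.3×10⁻³)/(−1.29×10⁻⁴ × 1.04) = 17.2 m/s;  v_g = (−1.6×10⁻³)/(−1.29×10⁻⁴ × 1.04) = 12.0 m/s
|V_g| = √(u_g² + v_g²) = 20.9 m/s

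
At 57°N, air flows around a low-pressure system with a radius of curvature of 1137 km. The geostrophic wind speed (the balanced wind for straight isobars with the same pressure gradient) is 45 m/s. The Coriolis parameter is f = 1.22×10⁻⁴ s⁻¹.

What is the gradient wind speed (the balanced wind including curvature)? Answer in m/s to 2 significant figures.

Around a low, centrifugal force acts outward with Coriolis, so pressure-gradient force balances both:
(1/ρ)|∂P/∂n| = fV + V²/R  →  V² + fR·V − fR·V_g = 0
With fR = 1.22×10⁻⁴ × 1137×10³ m = 139 m/s:
V = [−fR + √((fR)² + 4 fR V_g)]/2 = [−139 + √(139² + 4×139×45)]/2 = 35.8 m/s
Subgeostrophic (V < V_g = 45 m/s), as expected around a low.

36 m/s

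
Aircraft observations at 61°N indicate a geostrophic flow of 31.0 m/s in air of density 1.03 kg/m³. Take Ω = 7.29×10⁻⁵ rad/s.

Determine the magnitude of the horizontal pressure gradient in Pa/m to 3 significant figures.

Coriolis parameter at 61°N:
f = 2Ω sin φ = 2 × 7.29×10⁻⁵ × sin 61° = 1.28×10⁻⁴ s⁻¹
Geostrophic balance rearranged: |∂P/∂n| = f ρ V_g
|∂P/∂n| = 1.28×10⁻⁴ × 1.03 × 31.0 = 4.07×10⁻³ Pa/m

4.07×10⁻³ Pa/m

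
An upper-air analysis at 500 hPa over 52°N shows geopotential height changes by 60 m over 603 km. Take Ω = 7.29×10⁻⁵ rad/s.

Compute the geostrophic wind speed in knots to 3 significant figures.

Coriolis parameter at 52°N:
f = 2Ω sin φ = 2 × 7.29×10⁻⁵ × sin 52° = 1.15×10⁻⁴ s⁻¹
Height gradient: |∂Z/∂n| = 60 m / 603000 m = 9.95×10⁻⁵
On a pressure surface, geostrophic balance gives V_g = (g/f)|∂Z/∂n|:
V_g = 9.81 × 9.95×10⁻⁵ / 1.15×10⁻⁴ = 8.50 m/s
Converting: 8.50 m/s × 1.944 = 16.5 knots

16.5 knots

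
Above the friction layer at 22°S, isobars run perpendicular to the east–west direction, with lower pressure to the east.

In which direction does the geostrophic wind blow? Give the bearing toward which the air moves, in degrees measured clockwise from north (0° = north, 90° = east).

The pressure-gradient force points toward the east (bearing 090°).
Geostrophic balance: in the Southern Hemisphere the Coriolis force deflects motion to the left, so the geostrophic wind blows 90° to the left of the pressure-gradient force (low pressure on the right).
Rotating 090° by 90° counterclockwise gives 000° — the wind blows toward the north.

000°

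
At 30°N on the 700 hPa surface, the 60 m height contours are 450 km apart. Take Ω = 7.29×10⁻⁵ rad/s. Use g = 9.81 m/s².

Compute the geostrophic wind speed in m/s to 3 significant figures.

17.9 m/s

Coriolis parameter at 30°N:
f = 2Ω sin φ = 2 × 7.29×10⁻⁵ × sin 30° = 7.29×10⁻⁵ s⁻¹
Height gradient: |∂Z/∂n| = 60 m / 450000 m = 1.33×10⁻⁴
On a pressure surface, geostrophic balance gives V_g = (g/f)|∂Z/∂n|:
V_g = 9.81 × 1.33×10⁻⁴ / 7.29×10⁻⁵ = 17.9 m/s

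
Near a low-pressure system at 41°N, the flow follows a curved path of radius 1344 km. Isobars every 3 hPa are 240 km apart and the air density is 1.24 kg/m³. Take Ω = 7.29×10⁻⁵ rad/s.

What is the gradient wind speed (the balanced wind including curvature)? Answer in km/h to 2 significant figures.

Coriolis parameter at 41°N:
f = 2Ω sin φ = 2 × 7.29×10⁻⁵ × sin 41° = 9.57×10⁻⁵ s⁻¹
Pressure gradient: |∂P/∂n| = 300 Pa / 240000 m = 1.25×10⁻³ Pa/m
Geostrophic speed: V_g = |∂P/∂n|/(fρ) = 1.25×10⁻³/(9.57×10⁻⁵ × 1.24) = 10.5 m/s
Around a low, centrifugal force acts outward with Coriolis, so pressure-gradient force balances both:
(1/ρ)|∂P/∂n| = fV + V²/R  →  V² + fR·V − fR·V_g = 0
With fR = 9.57×10⁻⁵ × 1344×10³ m = 129 m/s:
V = [−fR + √((fR)² + 4 fR V_g)]/2 = [−129 + √(129² + 4×129×10.5)]/2 = 9.79 m/s
Subgeostrophic (V < V_g = 10.5 m/s), as expected around a low.
Converting: 9.79 m/s × 3.6 = 35 km/h

35 km/h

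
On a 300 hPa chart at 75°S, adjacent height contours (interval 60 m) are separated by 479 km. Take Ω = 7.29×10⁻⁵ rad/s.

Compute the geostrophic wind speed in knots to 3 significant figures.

17.0 knots

Coriolis parameter at 75°S:
f = 2Ω sin φ = 2 × 7.29×10⁻⁵ × sin 75° = 1.41×10⁻⁴ s⁻¹
Height gradient: |∂Z/∂n| = 60 m / 479000 m = 1.25×10⁻⁴
On a pressure surface, geostrophic balance gives V_g = (g/f)|∂Z/∂n|:
V_g = 9.81 × 1.25×10⁻⁴ / 1.41×10⁻⁴ = 8.73 m/s
Converting: 8.73 m/s × 1.944 = 17.0 knots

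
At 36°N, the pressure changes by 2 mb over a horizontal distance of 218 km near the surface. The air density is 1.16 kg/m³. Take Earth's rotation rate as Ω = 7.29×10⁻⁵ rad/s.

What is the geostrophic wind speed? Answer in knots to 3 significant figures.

17.9 knots

Coriolis parameter at 36°N:
f = 2Ω sin φ = 2 × 7.29×10⁻⁵ × sin 36° = 8.57×10⁻⁵ s⁻¹
Pressure gradient: |∂P/∂n| = 200 Pa / 218000 m = 9.17×10⁻⁴ Pa/m
Geostrophic balance (pressure-gradient force = Coriolis force):
V_g = (1/(fρ)) |∂P/∂n| = 9.17×10⁻⁴ / (8.57×10⁻⁵ × 1.16) = 9.23 m/s
Converting: 9.23 m/s × 1.944 = 17.9 knots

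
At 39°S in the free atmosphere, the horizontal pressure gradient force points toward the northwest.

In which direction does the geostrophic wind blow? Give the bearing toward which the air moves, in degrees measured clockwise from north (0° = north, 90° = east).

225°

The pressure-gradient force points toward the northwest (bearing 315°).
Geostrophic balance: in the Southern Hemisphere the Coriolis force deflects motion to the left, so the geostrophic wind blows 90° to the left of the pressure-gradient force (low pressure on the right).
Rotating 315° by 90° counterclockwise gives 225° — the wind blows toward the southwest.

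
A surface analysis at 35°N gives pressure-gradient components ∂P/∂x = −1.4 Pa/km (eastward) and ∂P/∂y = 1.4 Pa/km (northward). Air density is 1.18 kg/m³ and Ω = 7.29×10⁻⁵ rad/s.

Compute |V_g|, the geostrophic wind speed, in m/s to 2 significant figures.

Coriolis parameter at 35°N:
f = 2Ω sin φ = 2 × 7.29×10⁻⁵ × sin 35° = 8.36×10⁻⁵ s⁻¹
Component geostrophic relations (x east, y north):
u_g = −(1/(fρ)) ∂P/∂y,  v_g = (1/(fρ)) ∂P/∂x
u_g = −(1.4×10⁻³)/(8.36×10⁻⁵ × 1.18) = −14.2 m/s;  v_g = (−1.4×10⁻³)/(8.36×10⁻⁵ × 1.18) = −14.2 m/s
|V_g| = √(u_g² + v_g²) = 20.1 m/s

20 m/s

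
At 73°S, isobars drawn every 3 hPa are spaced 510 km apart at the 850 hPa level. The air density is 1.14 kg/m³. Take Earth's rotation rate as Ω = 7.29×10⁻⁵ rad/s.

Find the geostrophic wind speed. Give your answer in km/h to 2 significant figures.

Coriolis parameter at 73°S:
f = 2Ω sin φ = 2 × 7.29×10⁻⁵ × sin 73° = 1.39×10⁻⁴ s⁻¹
Pressure gradient: |∂P/∂n| = 300 Pa / 510000 m = 5.88×10⁻⁴ Pa/m
Geostrophic balance (pressure-gradient force = Coriolis force):
V_g = (1/(fρ)) |∂P/∂n| = 5.88×10⁻⁴ / (1.39×10⁻⁴ × 1.14) = 3.70 m/s
Converting: 3.70 m/s × 3.6 = 13 km/h

13 km/h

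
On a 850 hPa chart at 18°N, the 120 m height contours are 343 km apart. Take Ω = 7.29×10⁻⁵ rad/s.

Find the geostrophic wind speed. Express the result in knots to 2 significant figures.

150 knots

Coriolis parameter at 18°N:
f = 2Ω sin φ = 2 × 7.29×10⁻⁵ × sin 18° = 4.51×10⁻⁵ s⁻¹
Height gradient: |∂Z/∂n| = 120 m / 343000 m = 3.50×10⁻⁴
On a pressure surface, geostrophic balance gives V_g = (g/f)|∂Z/∂n|:
V_g = 9.81 × 3.50×10⁻⁴ / 4.51×10⁻⁵ = 76.2 m/s
Converting: 76.2 m/s × 1.944 = 150 knots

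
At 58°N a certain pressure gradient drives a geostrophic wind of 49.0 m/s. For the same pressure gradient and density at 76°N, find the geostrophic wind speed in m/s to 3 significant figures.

With the same pressure gradient and density, V_g ∝ 1/f ∝ 1/sin φ.
V₂ = V₁ · sin φ₁ / sin φ₂ = 49.0 × sin 58° / sin 76°
V₂ = 49.0 × 0.8480/0.9703 = 42.8 m/s

42.8 m/s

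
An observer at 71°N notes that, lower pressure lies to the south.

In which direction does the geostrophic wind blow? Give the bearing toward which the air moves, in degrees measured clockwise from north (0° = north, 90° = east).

270°

The pressure-gradient force points toward the south (bearing 180°).
Geostrophic balance: in the Northern Hemisphere the Coriolis force deflects motion to the right, so the geostrophic wind blows 90° to the right of the pressure-gradient force (low pressure on the left).
Rotating 180° by 90° clockwise gives 270° — the wind blows toward the west.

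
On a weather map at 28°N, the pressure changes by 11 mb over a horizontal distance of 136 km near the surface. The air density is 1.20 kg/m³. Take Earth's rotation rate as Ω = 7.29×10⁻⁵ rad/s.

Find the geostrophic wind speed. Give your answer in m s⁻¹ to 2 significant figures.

Coriolis parameter at 28°N:
f = 2Ω sin φ = 2 × 7.29×10⁻⁵ × sin 28° = 6.84×10⁻⁵ s⁻¹
Pressure gradient: |∂P/∂n| = 1100 Pa / 136000 m = 8.09×10⁻³ Pa/m
Geostrophic balance (pressure-gradient force = Coriolis force):
V_g = (1/(fρ)) |∂P/∂n| = 8.09×10⁻³ / (6.84×10⁻⁵ × 1.20) = 98.5 m/s

98 m s⁻¹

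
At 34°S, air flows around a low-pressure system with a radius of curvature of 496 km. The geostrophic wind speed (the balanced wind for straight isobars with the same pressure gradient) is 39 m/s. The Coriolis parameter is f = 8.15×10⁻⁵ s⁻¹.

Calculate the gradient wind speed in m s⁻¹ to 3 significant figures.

24.3 m s⁻¹

Around a low, centrifugal force acts outward with Coriolis, so pressure-gradient force balances both:
(1/ρ)|∂P/∂n| = fV + V²/R  →  V² + fR·V − fR·V_g = 0
With fR = 8.15×10⁻⁵ × 496×10³ m = 40.4 m/s:
V = [−fR + √((fR)² + 4 fR V_g)]/2 = [−40.4 + √(40.4² + 4×40.4×39)]/2 = 24.3 m/s
Subgeostrophic (V < V_g = 39 m/s), as expected around a low.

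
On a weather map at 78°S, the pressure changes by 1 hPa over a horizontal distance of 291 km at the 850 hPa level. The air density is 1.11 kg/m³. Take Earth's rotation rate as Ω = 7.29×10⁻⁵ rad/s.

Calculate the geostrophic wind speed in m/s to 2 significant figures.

2.2 m/s

Coriolis parameter at 78°S:
f = 2Ω sin φ = 2 × 7.29×10⁻⁵ × sin 78° = 1.43×10⁻⁴ s⁻¹
Pressure gradient: |∂P/∂n| = 100 Pa / 291000 m = 3.44×10⁻⁴ Pa/m
Geostrophic balance (pressure-gradient force = Coriolis force):
V_g = (1/(fρ)) |∂P/∂n| = 3.44×10⁻⁴ / (1.43×10⁻⁴ × 1.11) = 2.17 m/s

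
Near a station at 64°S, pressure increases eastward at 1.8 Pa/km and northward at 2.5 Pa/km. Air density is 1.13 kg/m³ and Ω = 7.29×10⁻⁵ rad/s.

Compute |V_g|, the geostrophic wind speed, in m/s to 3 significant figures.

20.8 m/s

Coriolis parameter at 64°S:
f = 2Ω sin φ = 2 × 7.29×10⁻⁵ × sin 64° = 1.31×10⁻⁴ s⁻¹
In the Southern Hemisphere f is negative: f = −1.31×10⁻⁴ s⁻¹.
Component geostrophic relations (x east, y north):
u_g = −(1/(fρ)) ∂P/∂y,  v_g = (1/(fρ)) ∂P/∂x
u_g = −(2.5×10⁻³)/(−1.31×10⁻⁴ × 1.13) = 16.9 m/s;  v_g = (1.8×10⁻³)/(−1.31×10⁻⁴ × 1.13) = −12.2 m/s
|V_g| = √(u_g² + v_g²) = 20.8 m/s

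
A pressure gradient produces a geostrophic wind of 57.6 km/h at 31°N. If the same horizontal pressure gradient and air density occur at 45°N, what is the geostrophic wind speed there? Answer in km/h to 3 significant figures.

42.0 km/h

With the same pressure gradient and density, V_g ∝ 1/f ∝ 1/sin φ.
V₂ = V₁ · sin φ₁ / sin φ₂ = 57.6 × sin 31° / sin 45°
V₂ = 57.6 × 0.5150/0.7071 = 42.0 km/h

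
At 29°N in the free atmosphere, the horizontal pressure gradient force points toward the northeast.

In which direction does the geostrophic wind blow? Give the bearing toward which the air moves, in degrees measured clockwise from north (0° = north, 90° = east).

135°

The pressure-gradient force points toward the northeast (bearing 045°).
Geostrophic balance: in the Northern Hemisphere the Coriolis force deflects motion to the right, so the geostrophic wind blows 90° to the right of the pressure-gradient force (low pressure on the left).
Rotating 045° by 90° clockwise gives 135° — the wind blows toward the southeast.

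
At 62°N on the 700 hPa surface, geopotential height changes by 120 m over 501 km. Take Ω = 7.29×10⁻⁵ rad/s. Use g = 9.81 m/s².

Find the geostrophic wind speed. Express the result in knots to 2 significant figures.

Coriolis parameter at 62°N:
f = 2Ω sin φ = 2 × 7.29×10⁻⁵ × sin 62° = 1.29×10⁻⁴ s⁻¹
Height gradient: |∂Z/∂n| = 120 m / 501000 m = 2.40×10⁻⁴
On a pressure surface, geostrophic balance gives V_g = (g/f)|∂Z/∂n|:
V_g = 9.81 × 2.40×10⁻⁴ / 1.29×10⁻⁴ = 18.3 m/s
Converting: 18.3 m/s × 1.944 = 35 knots

35 knots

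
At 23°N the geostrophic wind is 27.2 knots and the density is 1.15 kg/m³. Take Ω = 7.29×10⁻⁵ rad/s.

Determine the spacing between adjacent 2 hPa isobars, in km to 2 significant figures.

220 km

Coriolis parameter at 23°N:
f = 2Ω sin φ = 2 × 7.29×10⁻⁵ × sin 23° = 5.70×10⁻⁵ s⁻¹
Wind speed in SI: 27.2 knots = 14.0 m/s
Geostrophic balance rearranged: |∂P/∂n| = f ρ V_g
|∂P/∂n| = 5.70×10⁻⁵ × 1.15 × 14.0 = 9.17×10⁻⁴ Pa/m
Isobar spacing: Δn = ΔP/|∂P/∂n| = 200 Pa / 9.17×10⁻⁴ Pa/m = 218167 m ≈ 220 km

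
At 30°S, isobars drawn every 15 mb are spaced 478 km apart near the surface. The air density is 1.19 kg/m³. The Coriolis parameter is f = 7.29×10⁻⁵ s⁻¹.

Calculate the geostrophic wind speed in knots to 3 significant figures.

Pressure gradient: |∂P/∂n| = 1500 Pa / 478000 m = 3.14×10⁻³ Pa/m
Geostrophic balance (pressure-gradient force = Coriolis force):
V_g = (1/(fρ)) |∂P/∂n| = 3.14×10⁻³ / (7.29×10⁻⁵ × 1.19) = 36.2 m/s
Converting: 36.2 m/s × 1.944 = 70.3 knots

70.3 knots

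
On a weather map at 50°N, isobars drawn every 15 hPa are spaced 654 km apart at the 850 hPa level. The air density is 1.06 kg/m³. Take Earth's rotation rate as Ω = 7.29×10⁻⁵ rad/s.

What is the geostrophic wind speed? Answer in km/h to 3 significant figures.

Coriolis parameter at 50°N:
f = 2Ω sin φ = 2 × 7.29×10⁻⁵ × sin 50° = 1.12×10⁻⁴ s⁻¹
Pressure gradient: |∂P/∂n| = 1500 Pa / 654000 m = 2.29×10⁻³ Pa/m
Geostrophic balance (pressure-gradient force = Coriolis force):
V_g = (1/(fρ)) |∂P/∂n| = 2.29×10⁻³ / (1.12×10⁻⁴ × 1.06) = 19.4 m/s
Converting: 19.4 m/s × 3.6 = 69.7 km/h

69.7 km/h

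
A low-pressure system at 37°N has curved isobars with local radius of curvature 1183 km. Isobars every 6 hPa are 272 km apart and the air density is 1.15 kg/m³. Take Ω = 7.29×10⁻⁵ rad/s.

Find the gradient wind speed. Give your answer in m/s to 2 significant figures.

Coriolis parameter at 37°N:
f = 2Ω sin φ = 2 × 7.29×10⁻⁵ × sin 37° = 8.77×10⁻⁵ s⁻¹
Pressure gradient: |∂P/∂n| = 600 Pa / 272000 m = 2.21×10⁻³ Pa/m
Geostrophic speed: V_g = |∂P/∂n|/(fρ) = 2.21×10⁻³/(8.77×10⁻⁵ × 1.15) = 21.9 m/s
Around a low, centrifugal force acts outward with Coriolis, so pressure-gradient force balances both:
(1/ρ)|∂P/∂n| = fV + V²/R  →  V² + fR·V − fR·V_g = 0
With fR = 8.77×10⁻⁵ × 1183×10³ m = 104 m/s:
V = [−fR + √((fR)² + 4 fR V_g)]/2 = [−104 + √(104² + 4×104×21.9)]/2 = 18.5 m/s
Subgeostrophic (V < V_g = 21.9 m/s), as expected around a low.

19 m/s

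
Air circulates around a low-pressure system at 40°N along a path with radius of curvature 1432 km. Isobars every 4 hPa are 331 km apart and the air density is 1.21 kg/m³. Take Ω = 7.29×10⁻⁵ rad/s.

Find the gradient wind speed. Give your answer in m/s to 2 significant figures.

9.9 m/s

Coriolis parameter at 40°N:
f = 2Ω sin φ = 2 × 7.29×10⁻⁵ × sin 40° = 9.37×10⁻⁵ s⁻¹
Pressure gradient: |∂P/∂n| = 400 Pa / 331000 m = 1.21×10⁻³ Pa/m
Geostrophic speed: V_g = |∂P/∂n|/(fρ) = 1.21×10⁻³/(9.37×10⁻⁵ × 1.21) = 10.7 m/s
Around a low, centrifugal force acts outward with Coriolis, so pressure-gradient force balances both:
(1/ρ)|∂P/∂n| = fV + V²/R  →  V² + fR·V − fR·V_g = 0
With fR = 9.37×10⁻⁵ × 1432×10³ m = 134 m/s:
V = [−fR + √((fR)² + 4 fR V_g)]/2 = [−134 + √(134² + 4×134×10.7)]/2 = 9.92 m/s
Subgeostrophic (V < V_g = 10.7 m/s), as expected around a low.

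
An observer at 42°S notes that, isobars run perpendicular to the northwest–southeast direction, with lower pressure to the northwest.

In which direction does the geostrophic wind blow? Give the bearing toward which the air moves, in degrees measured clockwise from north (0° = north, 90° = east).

The pressure-gradient force points toward the northwest (bearing 315°).
Geostrophic balance: in the Southern Hemisphere the Coriolis force deflects motion to the left, so the geostrophic wind blows 90° to the left of the pressure-gradient force (low pressure on the right).
Rotating 315° by 90° counterclockwise gives 225° — the wind blows toward the southwest.

225°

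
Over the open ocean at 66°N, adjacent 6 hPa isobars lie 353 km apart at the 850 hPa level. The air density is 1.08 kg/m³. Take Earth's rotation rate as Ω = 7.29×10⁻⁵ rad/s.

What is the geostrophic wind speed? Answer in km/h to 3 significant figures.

Coriolis parameter at 66°N:
f = 2Ω sin φ = 2 × 7.29×10⁻⁵ × sin 66° = 1.33×10⁻⁴ s⁻¹
Pressure gradient: |∂P/∂n| = 600 Pa / 353000 m = 1.70×10⁻³ Pa/m
Geostrophic balance (pressure-gradient force = Coriolis force):
V_g = (1/(fρ)) |∂P/∂n| = 1.70×10⁻³ / (1.33×10⁻⁴ × 1.08) = 11.8 m/s
Converting: 11.8 m/s × 3.6 = 42.5 km/h

42.5 km/h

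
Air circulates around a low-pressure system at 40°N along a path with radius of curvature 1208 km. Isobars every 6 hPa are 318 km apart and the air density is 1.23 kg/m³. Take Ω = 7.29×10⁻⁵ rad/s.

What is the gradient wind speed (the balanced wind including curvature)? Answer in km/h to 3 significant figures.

Coriolis parameter at 40°N:
f = 2Ω sin φ = 2 × 7.29×10⁻⁵ × sin 40° = 9.37×10⁻⁵ s⁻¹
Pressure gradient: |∂P/∂n| = 600 Pa / 318000 m = 1.89×10⁻³ Pa/m
Geostrophic speed: V_g = |∂P/∂n|/(fρ) = 1.89×10⁻³/(9.37×10⁻⁵ × 1.23) = 16.4 m/s
Around a low, centrifugal force acts outward with Coriolis, so pressure-gradient force balances both:
(1/ρ)|∂P/∂n| = fV + V²/R  →  V² + fR·V − fR·V_g = 0
With fR = 9.37×10⁻⁵ × 1208×10³ m = 113 m/s:
V = [−fR + √((fR)² + 4 fR V_g)]/2 = [−113 + √(113² + 4×113×16.4)]/2 = 14.5 m/s
Subgeostrophic (V < V_g = 16.4 m/s), as expected around a low.
Converting: 14.5 m/s × 3.6 = 52.2 km/h

52.2 km/h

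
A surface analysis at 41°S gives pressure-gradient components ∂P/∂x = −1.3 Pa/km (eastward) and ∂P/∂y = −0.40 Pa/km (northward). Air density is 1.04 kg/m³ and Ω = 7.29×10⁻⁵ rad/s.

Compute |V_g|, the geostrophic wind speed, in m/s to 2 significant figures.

Coriolis parameter at 41°S:
f = 2Ω sin φ = 2 × 7.29×10⁻⁵ × sin 41° = 9.57×10⁻⁵ s⁻¹
In the Southern Hemisphere f is negative: f = −9.57×10⁻⁵ s⁻¹.
Component geostrophic relations (x east, y north):
u_g = −(1/(fρ)) ∂P/∂y,  v_g = (1/(fρ)) ∂P/∂x
u_g = −(−0.40×10⁻³)/(−9.57×10⁻⁵ × 1.04) = −4.02 m/s;  v_g = (−1.3×10⁻³)/(−9.57×10⁻⁵ × 1.04) = 13.1 m/s
|V_g| = √(u_g² + v_g²) = 13.7 m/s

14 m/s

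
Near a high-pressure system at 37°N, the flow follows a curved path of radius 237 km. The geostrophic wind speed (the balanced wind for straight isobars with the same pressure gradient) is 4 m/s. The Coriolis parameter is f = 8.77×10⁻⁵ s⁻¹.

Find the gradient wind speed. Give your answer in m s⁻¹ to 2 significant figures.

5.4 m s⁻¹

Around a high, pressure-gradient force acts outward with centrifugal, so Coriolis balances both:
fV = (1/ρ)|∂P/∂n| + V²/R  →  V² − fR·V + fR·V_g = 0
With fR = 8.77×10⁻⁵ × 237×10³ m = 20.8 m/s:
V = [fR − √((fR)² − 4 fR V_g)]/2 = [20.8 − √(20.8² − 4×20.8×4)]/2 = 5.41 m/s
Supergeostrophic (V > V_g = 4 m/s), as expected around a high.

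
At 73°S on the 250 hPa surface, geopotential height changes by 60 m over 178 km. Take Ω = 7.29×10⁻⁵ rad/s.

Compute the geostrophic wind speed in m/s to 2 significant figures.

24 m/s

Coriolis parameter at 73°S:
f = 2Ω sin φ = 2 × 7.29×10⁻⁵ × sin 73° = 1.39×10⁻⁴ s⁻¹
Height gradient: |∂Z/∂n| = 60 m / 178000 m = 3.37×10⁻⁴
On a pressure surface, geostrophic balance gives V_g = (g/f)|∂Z/∂n|:
V_g = 9.81 × 3.37×10⁻⁴ / 1.39×10⁻⁴ = 23.7 m/s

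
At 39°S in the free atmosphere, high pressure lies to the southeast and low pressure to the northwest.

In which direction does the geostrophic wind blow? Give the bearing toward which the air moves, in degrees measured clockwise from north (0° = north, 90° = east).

The pressure-gradient force points toward the northwest (bearing 315°).
Geostrophic balance: in the Southern Hemisphere the Coriolis force deflects motion to the left, so the geostrophic wind blows 90° to the left of the pressure-gradient force (low pressure on the right).
Rotating 315° by 90° counterclockwise gives 225° — the wind blows toward the southwest.

225°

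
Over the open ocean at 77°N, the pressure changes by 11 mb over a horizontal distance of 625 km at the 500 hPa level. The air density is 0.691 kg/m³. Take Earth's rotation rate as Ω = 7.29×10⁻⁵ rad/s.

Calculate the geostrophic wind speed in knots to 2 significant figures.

35 knots

Coriolis parameter at 77°N:
f = 2Ω sin φ = 2 × 7.29×10⁻⁵ × sin 77° = 1.42×10⁻⁴ s⁻¹
Pressure gradient: |∂P/∂n| = 1100 Pa / 625000 m = 1.76×10⁻³ Pa/m
Geostrophic balance (pressure-gradient force = Coriolis force):
V_g = (1/(fρ)) |∂P/∂n| = 1.76×10⁻³ / (1.42×10⁻⁴ × 0.691) = 17.9 m/s
Converting: 17.9 m/s × 1.944 = 35 knots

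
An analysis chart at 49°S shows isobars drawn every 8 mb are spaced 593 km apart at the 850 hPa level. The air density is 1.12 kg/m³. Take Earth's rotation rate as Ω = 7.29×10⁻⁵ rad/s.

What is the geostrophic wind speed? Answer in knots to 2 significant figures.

21 knots

Coriolis parameter at 49°S:
f = 2Ω sin φ = 2 × 7.29×10⁻⁵ × sin 49° = 1.10×10⁻⁴ s⁻¹
Pressure gradient: |∂P/∂n| = 800 Pa / 593000 m = 1.35×10⁻³ Pa/m
Geostrophic balance (pressure-gradient force = Coriolis force):
V_g = (1/(fρ)) |∂P/∂n| = 1.35×10⁻³ / (1.10×10⁻⁴ × 1.12) = 10.9 m/s
Converting: 10.9 m/s × 1.944 = 21 knots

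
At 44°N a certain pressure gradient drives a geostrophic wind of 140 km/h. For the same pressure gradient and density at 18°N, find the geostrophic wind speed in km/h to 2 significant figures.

310 km/h

With the same pressure gradient and density, V_g ∝ 1/f ∝ 1/sin φ.
V₂ = V₁ · sin φ₁ / sin φ₂ = 140 × sin 44° / sin 18°
V₂ = 140 × 0.6947/0.3090 = 310 km/h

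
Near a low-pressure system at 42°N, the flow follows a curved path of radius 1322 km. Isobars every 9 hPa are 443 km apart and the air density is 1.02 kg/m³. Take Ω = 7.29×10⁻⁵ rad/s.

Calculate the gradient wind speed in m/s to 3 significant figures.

17.9 m/s

Coriolis parameter at 42°N:
f = 2Ω sin φ = 2 × 7.29×10⁻⁵ × sin 42° = 9.76×10⁻⁵ s⁻¹
Pressure gradient: |∂P/∂n| = 900 Pa / 443000 m = 2.03×10⁻³ Pa/m
Geostrophic speed: V_g = |∂P/∂n|/(fρ) = 2.03×10⁻³/(9.76×10⁻⁵ × 1.02) = 20.4 m/s
Around a low, centrifugal force acts outward with Coriolis, so pressure-gradient force balances both:
(1/ρ)|∂P/∂n| = fV + V²/R  →  V² + fR·V − fR·V_g = 0
With fR = 9.76×10⁻⁵ × 1322×10³ m = 129 m/s:
V = [−fR + √((fR)² + 4 fR V_g)]/2 = [−129 + √(129² + 4×129×20.4)]/2 = 17.9 m/s
Subgeostrophic (V < V_g = 20.4 m/s), as expected around a low.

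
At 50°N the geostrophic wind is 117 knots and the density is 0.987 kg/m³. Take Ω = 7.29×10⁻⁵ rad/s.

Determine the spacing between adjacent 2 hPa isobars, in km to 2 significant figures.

Coriolis parameter at 50°N:
f = 2Ω sin φ = 2 × 7.29×10⁻⁵ × sin 50° = 1.12×10⁻⁴ s⁻¹
Wind speed in SI: 117 knots = 60.2 m/s
Geostrophic balance rearranged: |∂P/∂n| = f ρ V_g
|∂P/∂n| = 1.12×10⁻⁴ × 0.987 × 60.2 = 6.64×10⁻³ Pa/m
Isobar spacing: Δn = ΔP/|∂P/∂n| = 200 Pa / 6.64×10⁻³ Pa/m = 30142 m ≈ 30 km

30 km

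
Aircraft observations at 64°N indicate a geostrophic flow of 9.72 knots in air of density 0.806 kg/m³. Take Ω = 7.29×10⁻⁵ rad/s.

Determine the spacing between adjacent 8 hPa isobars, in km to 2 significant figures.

1500 km

Coriolis parameter at 64°N:
f = 2Ω sin φ = 2 × 7.29×10⁻⁵ × sin 64° = 1.31×10⁻⁴ s⁻¹
Wind speed in SI: 9.72 knots = 5.00 m/s
Geostrophic balance rearranged: |∂P/∂n| = f ρ V_g
|∂P/∂n| = 1.31×10⁻⁴ × 0.806 × 5.00 = 5.28×10⁻⁴ Pa/m
Isobar spacing: Δn = ΔP/|∂P/∂n| = 800 Pa / 5.28×10⁻⁴ Pa/m = 1514722 m ≈ 1500 km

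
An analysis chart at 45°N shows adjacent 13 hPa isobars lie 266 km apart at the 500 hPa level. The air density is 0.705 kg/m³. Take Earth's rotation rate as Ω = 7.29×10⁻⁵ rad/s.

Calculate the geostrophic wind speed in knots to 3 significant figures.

131 knots

Coriolis parameter at 45°N:
f = 2Ω sin φ = 2 × 7.29×10⁻⁵ × sin 45° = 1.03×10⁻⁴ s⁻¹
Pressure gradient: |∂P/∂n| = 1300 Pa / 266000 m = 4.89×10⁻³ Pa/m
Geostrophic balance (pressure-gradient force = Coriolis force):
V_g = (1/(fρ)) |∂P/∂n| = 4.89×10⁻³ / (1.03×10⁻⁴ × 0.705) = 67.2 m/s
Converting: 67.2 m/s × 1.944 = 131 knots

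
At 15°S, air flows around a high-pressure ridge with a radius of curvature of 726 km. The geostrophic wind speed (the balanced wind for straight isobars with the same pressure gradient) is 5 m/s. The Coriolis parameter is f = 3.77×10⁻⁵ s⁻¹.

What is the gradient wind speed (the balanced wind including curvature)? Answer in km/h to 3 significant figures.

Around a high, pressure-gradient force acts outward with centrifugal, so Coriolis balances both:
fV = (1/ρ)|∂P/∂n| + V²/R  →  V² − fR·V + fR·V_g = 0
With fR = 3.77×10⁻⁵ × 726×10³ m = 27.4 m/s:
V = [fR − √((fR)² − 4 fR V_g)]/2 = [27.4 − √(27.4² − 4×27.4×5)]/2 = 6.58 m/s
Supergeostrophic (V > V_g = 5 m/s), as expected around a high.
Converting: 6.58 m/s × 3.6 = 23.7 km/h

23.7 km/h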